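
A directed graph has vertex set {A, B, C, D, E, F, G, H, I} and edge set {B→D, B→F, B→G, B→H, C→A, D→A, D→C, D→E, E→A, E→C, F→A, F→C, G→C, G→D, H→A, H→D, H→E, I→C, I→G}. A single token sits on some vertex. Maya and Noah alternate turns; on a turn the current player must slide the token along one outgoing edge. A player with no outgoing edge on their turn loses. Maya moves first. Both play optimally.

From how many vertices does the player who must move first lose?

Build the W/L table. Terminal = L. A non-terminal position is W if it has a move to some L; otherwise it is L.
Every edge goes from a vertex to one that appears earlier in the order A, C, E, D, H, G, F, I, B, so processing vertices in that order labels each vertex after all of its successors.
A: no outgoing edge → L
C: →A(L), so W
E: →A(L), so W
D: →A(L), so W
H: →A(L), so W
G: →D(W), C(W) — all W, so L
F: →A(L), so W
I: →G(L), so W
B: →G(L), so W
The L vertices are A, G; that is 2 in all.

2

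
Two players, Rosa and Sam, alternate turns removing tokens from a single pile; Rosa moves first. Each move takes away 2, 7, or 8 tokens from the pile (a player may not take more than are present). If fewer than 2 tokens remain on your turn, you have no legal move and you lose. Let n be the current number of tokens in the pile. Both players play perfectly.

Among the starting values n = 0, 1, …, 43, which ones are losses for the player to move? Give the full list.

Work bottom-up. With no move the player to move loses. Otherwise the position is W if at least one move leads to an L position for the opponent, and L if every move leads to a W.
n=0: no move → L
n=1: no move → L
n=2: reaches L-position 0 → W
n=3: reaches L-position 1 → W
n=4: only reaches 2(W), which is W → L
n=5: only reaches 3(W), which is W → L
n=6: reaches L-position 4 → W
n=7: reaches L-position 5 → W
n=8: reaches L-position 1 → W
n=9: reaches L-position 1 → W
n=10: only reaches 8(W), 3(W), 2(W), all W → L
n=11: reaches L-position 4 → W
n=12: reaches L-position 10 → W
n=13: reaches L-position 5 → W
n=14: only reaches 12(W), 7(W), 6(W), all W → L
n=15: only reaches 13(W), 8(W), 7(W), all W → L
n=16: reaches L-position 14 → W
n=17: reaches L-position 15 → W
n=18: reaches L-position 10 → W
n=19: only reaches 17(W), 12(W), 11(W), all W → L
n=20: only reaches 18(W), 13(W), 12(W), all W → L
n=21: reaches L-position 19 → W
n=22: reaches L-position 20 → W
n=23: reaches L-position 15 → W
n=24: only reaches 22(W), 17(W), 16(W), all W → L
n=25: only reaches 23(W), 18(W), 17(W), all W → L
n=26: reaches L-position 24 → W
n=27: reaches L-position 25 → W
n=28: reaches L-position 20 → W
n=29: only reaches 27(W), 22(W), 21(W), all W → L
n=30: only reaches 28(W), 23(W), 22(W), all W → L
n=31: reaches L-position 29 → W
n=32: reaches L-position 30 → W
n=33: reaches L-position 25 → W
n=34: only reaches 32(W), 27(W), 26(W), all W → L
n=35: only reaches 33(W), 28(W), 27(W), all W → L
n=36: reaches L-position 34 → W
n=37: reaches L-position 35 → W
n=38: reaches L-position 30 → W
n=39: only reaches 37(W), 32(W), 31(W), all W → L
n=40: only reaches 38(W), 33(W), 32(W), all W → L
n=41: reaches L-position 39 → W
n=42: reaches L-position 40 → W
n=43: reaches L-position 35 → W
The losing starting values of n are exactly the entries labelled L in this table (17 of them).

0, 1, 4, 5, 10, 14, 15, 19, 20, 24, 25, 29, 30, 34, 35, 39, 40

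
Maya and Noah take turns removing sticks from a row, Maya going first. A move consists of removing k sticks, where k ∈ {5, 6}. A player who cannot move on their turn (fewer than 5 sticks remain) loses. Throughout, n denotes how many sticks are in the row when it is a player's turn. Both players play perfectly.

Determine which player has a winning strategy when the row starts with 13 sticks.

Use the standard recursion: the mover loses at a terminal position; elsewhere, the mover wins exactly when some move hands the opponent an L position.
n=0: no move → L
n=1: no move → L
n=2: no move → L
n=3: no move → L
n=4: no move → L
n=5: →0(L), so W
n=6: →1(L), so W
n=7: →2(L), so W
n=8: →3(L), so W
n=9: →4(L), so W
n=10: →4(L), so W
n=11: →6(W), 5(W) — all W, so L
n=12: →7(W), 6(W) — all W, so L
n=13: →8(W), 7(W) — all W, so L
Every move from 13 reaches a W position, so the mover loses.

Noah wins.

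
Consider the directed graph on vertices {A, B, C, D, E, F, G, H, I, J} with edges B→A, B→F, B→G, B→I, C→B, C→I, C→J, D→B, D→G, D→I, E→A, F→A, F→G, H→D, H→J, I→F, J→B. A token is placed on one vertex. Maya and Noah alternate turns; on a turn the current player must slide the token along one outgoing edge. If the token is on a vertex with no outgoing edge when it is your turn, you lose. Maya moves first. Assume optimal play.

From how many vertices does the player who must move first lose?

4

Work bottom-up. With no move the player to move loses. Otherwise the position is W if at least one move leads to an L position for the opponent, and L if every move leads to a W.
Every edge goes from a vertex to one that appears earlier in the order G, A, F, E, I, B, D, J, H, C, so processing vertices in that order labels each vertex after all of its successors.
G: no outgoing edge → L
A: no outgoing edge → L
F: reaches L-position A → W
E: reaches L-position A → W
I: only reaches F(W), which is W → L
B: reaches L-position I → W
D: reaches L-position I → W
J: only reaches B(W), which is W → L
H: reaches L-position J → W
C: reaches L-position J → W
The L vertices are A, G, I, J; that is 4 in all.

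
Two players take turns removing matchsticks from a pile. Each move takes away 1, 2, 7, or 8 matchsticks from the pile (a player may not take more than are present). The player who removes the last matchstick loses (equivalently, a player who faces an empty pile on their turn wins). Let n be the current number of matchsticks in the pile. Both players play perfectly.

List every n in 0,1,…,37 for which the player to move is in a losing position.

1, 4, 7, 10, 13, 16, 19, 22, 25, 28, 31, 34, 37

Compute win/loss labels from the base case upward. A position with no move is W. Any other position is W if it can reach an L in one move, else L.
n=0: no move; the opponent has just taken the last matchstick and therefore loses → W
n=1: the only move is to 0(W), a W ⇒ L
n=2: can move to 1, which is L ⇒ W
n=3: can move to 1, which is L ⇒ W
n=4: moves to 3(W), 2(W); every one is W ⇒ L
n=5: can move to 4, which is L ⇒ W
n=6: can move to 4, which is L ⇒ W
n=7: moves to 6(W), 5(W), 0(W); every one is W ⇒ L
n=8: can move to 7, which is L ⇒ W
n=9: can move to 7, which is L ⇒ W
n=10: moves to 9(W), 8(W), 3(W), 2(W); every one is W ⇒ L
n=11: can move to 10, which is L ⇒ W
n=12: can move to 10, which is L ⇒ W
n=13: moves to 12(W), 11(W), 6(W), 5(W); every one is W ⇒ L
n=14: can move to 13, which is L ⇒ W
n=15: can move to 13, which is L ⇒ W
n=16: moves to 15(W), 14(W), 9(W), 8(W); every one is W ⇒ L
n=17: can move to 16, which is L ⇒ W
n=18: can move to 16, which is L ⇒ W
n=19: moves to 18(W), 17(W), 12(W), 11(W); every one is W ⇒ L
n=20: can move to 19, which is L ⇒ W
n=21: can move to 19, which is L ⇒ W
n=22: moves to 21(W), 20(W), 15(W), 14(W); every one is W ⇒ L
n=23: can move to 22, which is L ⇒ W
n=24: can move to 22, which is L ⇒ W
n=25: moves to 24(W), 23(W), 18(W), 17(W); every one is W ⇒ L
n=26: can move to 25, which is L ⇒ W
n=27: can move to 25, which is L ⇒ W
n=28: moves to 27(W), 26(W), 21(W), 20(W); every one is W ⇒ L
n=29: can move to 28, which is L ⇒ W
n=30: can move to 28, which is L ⇒ W
n=31: moves to 30(W), 29(W), 24(W), 23(W); every one is W ⇒ L
n=32: can move to 31, which is L ⇒ W
n=33: can move to 31, which is L ⇒ W
n=34: moves to 33(W), 32(W), 27(W), 26(W); every one is W ⇒ L
n=35: can move to 34, which is L ⇒ W
n=36: can move to 34, which is L ⇒ W
n=37: moves to 36(W), 35(W), 30(W), 29(W); every one is W ⇒ L
The losing starting values of n are exactly the entries labelled L in this table (13 of them).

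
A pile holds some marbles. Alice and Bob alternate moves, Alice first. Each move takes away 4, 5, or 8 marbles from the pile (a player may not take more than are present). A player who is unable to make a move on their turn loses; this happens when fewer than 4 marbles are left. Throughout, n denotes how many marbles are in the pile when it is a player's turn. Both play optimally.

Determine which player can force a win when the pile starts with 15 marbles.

Bob wins.

Use the standard recursion: the mover loses at a terminal position; elsewhere, the mover wins exactly when some move hands the opponent an L position.
n=0: no move → L
n=1: no move → L
n=2: no move → L
n=3: no move → L
n=4: →0(L), so W
n=5: →1(L), so W
n=6: →2(L), so W
n=7: →3(L), so W
n=8: →3(L), so W
n=9: →1(L), so W
n=10: →2(L), so W
n=11: →3(L), so W
n=12: →8(W), 7(W), 4(W) — all W, so L
n=13: →9(W), 8(W), 5(W) — all W, so L
n=14: →10(W), 9(W), 6(W) — all W, so L
n=15: →11(W), 10(W), 7(W) — all W, so L
The starting position 15 is L: whatever Alice does, the opponent receives a W position.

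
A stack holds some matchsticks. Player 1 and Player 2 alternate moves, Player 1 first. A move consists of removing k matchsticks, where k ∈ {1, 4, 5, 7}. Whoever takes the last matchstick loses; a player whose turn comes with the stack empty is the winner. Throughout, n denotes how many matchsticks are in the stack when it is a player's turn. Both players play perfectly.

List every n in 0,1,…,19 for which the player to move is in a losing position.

1, 3, 9, 11, 17, 19

Positions with no move are W. A position that does have a move is losing for the player to move precisely when every available move leads to a winning position for the opponent. Fill in the labels:
n=0: no move; the opponent has just taken the last matchstick and therefore loses → W
n=1: only reaches 0(W), which is W → L
n=2: reaches L-position 1 → W
n=3: only reaches 2(W), which is W → L
n=4: reaches L-position 3 → W
n=5: reaches L-position 1 → W
n=6: reaches L-position 1 → W
n=7: reaches L-position 3 → W
n=8: reaches L-position 3 → W
n=9: only reaches 8(W), 5(W), 4(W), 2(W), all W → L
n=10: reaches L-position 9 → W
n=11: only reaches 10(W), 7(W), 6(W), 4(W), all W → L
n=12: reaches L-position 11 → W
n=13: reaches L-position 9 → W
n=14: reaches L-position 9 → W
n=15: reaches L-position 11 → W
n=16: reaches L-position 11 → W
n=17: only reaches 16(W), 13(W), 12(W), 10(W), all W → L
n=18: reaches L-position 17 → W
n=19: only reaches 18(W), 15(W), 14(W), 12(W), all W → L
Reading off the rows marked L gives the requested list; there are 6 such values of n.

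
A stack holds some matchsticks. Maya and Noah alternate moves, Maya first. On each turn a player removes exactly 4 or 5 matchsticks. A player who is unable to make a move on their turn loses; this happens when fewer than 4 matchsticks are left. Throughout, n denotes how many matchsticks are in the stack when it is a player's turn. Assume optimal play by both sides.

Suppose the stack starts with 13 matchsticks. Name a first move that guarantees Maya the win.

Remove 4, leaving 9.

Work bottom-up. With no move the player to move loses. Otherwise the position is W if at least one move leads to an L position for the opponent, and L if every move leads to a W.
n=0: no move → L
n=1: no move → L
n=2: no move → L
n=3: no move → L
n=4: reaches L-position 0 → W
n=5: reaches L-position 1 → W
n=6: reaches L-position 2 → W
n=7: reaches L-position 3 → W
n=8: reaches L-position 3 → W
n=9: only reaches 5(W), 4(W), all W → L
n=10: only reaches 6(W), 5(W), all W → L
n=11: only reaches 7(W), 6(W), all W → L
n=12: only reaches 8(W), 7(W), all W → L
n=13: reaches L-position 9 → W
From 13, the L positions reachable in one move are: 9.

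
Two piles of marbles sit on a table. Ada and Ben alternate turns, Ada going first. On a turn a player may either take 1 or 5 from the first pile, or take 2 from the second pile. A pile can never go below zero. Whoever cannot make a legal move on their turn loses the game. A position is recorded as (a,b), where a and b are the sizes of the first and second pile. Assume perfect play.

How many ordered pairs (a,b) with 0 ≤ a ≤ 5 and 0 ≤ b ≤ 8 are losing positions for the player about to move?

27

Positions with no move are L. A position that does have a move is losing for the player to move precisely when every available move leads to a winning position for the opponent. Fill in the labels:
Every move lowers a or b (never raises either), so fill the grid row by row in increasing a, and left to right within a row: each cell's successors are then already labelled.
      b=0  b=1  b=2  b=3  b=4  b=5  b=6  b=7  b=8
a=0:    L    L    W    W    L    L    W    W    L
a=1:    W    W    L    L    W    W    L    L    W
a=2:    L    L    W    W    L    L    W    W    L
a=3:    W    W    L    L    W    W    L    L    W
a=4:    L    L    W    W    L    L    W    W    L
a=5:    W    W    L    L    W    W    L    L    W
Cells with no legal move (terminal, hence L): (0,0), (0,1).
The remaining L cells, each justified by listing all of its moves:
(0,4): the only move is to (0,2)(W), a W ⇒ L
(0,5): the only move is to (0,3)(W), a W ⇒ L
(0,8): the only move is to (0,6)(W), a W ⇒ L
(1,2): moves to (0,2)(W), (1,0)(W); every one is W ⇒ L
(1,3): moves to (0,3)(W), (1,1)(W); every one is W ⇒ L
(1,6): moves to (0,6)(W), (1,4)(W); every one is W ⇒ L
(1,7): moves to (0,7)(W), (1,5)(W); every one is W ⇒ L
(2,0): the only move is to (1,0)(W), a W ⇒ L
(2,1): the only move is to (1,1)(W), a W ⇒ L
(2,4): moves to (1,4)(W), (2,2)(W); every one is W ⇒ L
(2,5): moves to (1,5)(W), (2,3)(W); every one is W ⇒ L
(2,8): moves to (1,8)(W), (2,6)(W); every one is W ⇒ L
(3,2): moves to (2,2)(W), (3,0)(W); every one is W ⇒ L
(3,3): moves to (2,3)(W), (3,1)(W); every one is W ⇒ L
(3,6): moves to (2,6)(W), (3,4)(W); every one is W ⇒ L
(3,7): moves to (2,7)(W), (3,5)(W); every one is W ⇒ L
(4,0): the only move is to (3,0)(W), a W ⇒ L
(4,1): the only move is to (3,1)(W), a W ⇒ L
(4,4): moves to (3,4)(W), (4,2)(W); every one is W ⇒ L
(4,5): moves to (3,5)(W), (4,3)(W); every one is W ⇒ L
(4,8): moves to (3,8)(W), (4,6)(W); every one is W ⇒ L
(5,2): moves to (4,2)(W), (0,2)(W), (5,0)(W); every one is W ⇒ L
(5,3): moves to (4,3)(W), (0,3)(W), (5,1)(W); every one is W ⇒ L
(5,6): moves to (4,6)(W), (0,6)(W), (5,4)(W); every one is W ⇒ L
(5,7): moves to (4,7)(W), (0,7)(W), (5,5)(W); every one is W ⇒ L
Every other cell has at least one move into one of the L cells above, so it is W.
L cells per row: a=0: 5, a=1: 4, a=2: 5, a=3: 4, a=4: 5, a=5: 4; total 27.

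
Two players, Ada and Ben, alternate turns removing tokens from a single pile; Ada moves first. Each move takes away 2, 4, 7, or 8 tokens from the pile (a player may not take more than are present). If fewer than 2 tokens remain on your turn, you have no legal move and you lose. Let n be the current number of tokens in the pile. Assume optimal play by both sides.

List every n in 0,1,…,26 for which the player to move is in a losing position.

0, 1, 6, 11, 12, 17, 22, 23

Build the W/L table. Terminal = L. A non-terminal position is W if it has a move to some L; otherwise it is L.
n=0: no move → L
n=1: no move → L
n=2: W (go to 0, an L position)
n=3: W (go to 1, an L position)
n=4: W (go to 0, an L position)
n=5: W (go to 1, an L position)
n=6: L (options 4(W), 2(W) are all W)
n=7: W (go to 0, an L position)
n=8: W (go to 6, an L position)
n=9: W (go to 1, an L position)
n=10: W (go to 6, an L position)
n=11: L (options 9(W), 7(W), 4(W), 3(W) are all W)
n=12: L (options 10(W), 8(W), 5(W), 4(W) are all W)
n=13: W (go to 11, an L position)
n=14: W (go to 12, an L position)
n=15: W (go to 11, an L position)
n=16: W (go to 12, an L position)
n=17: L (options 15(W), 13(W), 10(W), 9(W) are all W)
n=18: W (go to 11, an L position)
n=19: W (go to 17, an L position)
n=20: W (go to 12, an L position)
n=21: W (go to 17, an L position)
n=22: L (options 20(W), 18(W), 15(W), 14(W) are all W)
n=23: L (options 21(W), 19(W), 16(W), 15(W) are all W)
n=24: W (go to 22, an L position)
n=25: W (go to 23, an L position)
n=26: W (go to 22, an L position)
Reading off the rows marked L gives the requested list; there are 8 such values of n.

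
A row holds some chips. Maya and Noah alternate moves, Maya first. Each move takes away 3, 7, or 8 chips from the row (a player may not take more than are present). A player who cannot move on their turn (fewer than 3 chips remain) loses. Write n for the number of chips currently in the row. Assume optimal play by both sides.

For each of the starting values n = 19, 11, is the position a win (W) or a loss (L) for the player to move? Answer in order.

19: W, 11: L

Compute win/loss labels from the base case upward. A position with no move is L. Any other position is W if it can reach an L in one move, else L.
n=0: no move → L
n=1: no move → L
n=2: no move → L
n=3: W (go to 0, an L position)
n=4: W (go to 1, an L position)
n=5: W (go to 2, an L position)
n=6: L (sole option 3(W) is W)
n=7: W (go to 0, an L position)
n=8: W (go to 1, an L position)
n=9: W (go to 6, an L position)
n=10: W (go to 2, an L position)
n=11: L (options 8(W), 4(W), 3(W) are all W)
n=12: L (options 9(W), 5(W), 4(W) are all W)
n=13: W (go to 6, an L position)
n=14: W (go to 11, an L position)
n=15: W (go to 12, an L position)
n=16: L (options 13(W), 9(W), 8(W) are all W)
n=17: L (options 14(W), 10(W), 9(W) are all W)
n=18: W (go to 11, an L position)
n=19: W (go to 16, an L position)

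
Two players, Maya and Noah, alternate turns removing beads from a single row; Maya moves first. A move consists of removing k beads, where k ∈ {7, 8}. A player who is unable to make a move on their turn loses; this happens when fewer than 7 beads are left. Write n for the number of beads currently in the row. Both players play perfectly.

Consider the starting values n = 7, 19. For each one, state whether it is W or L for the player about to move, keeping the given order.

7: W, 19: L

Compute win/loss labels from the base case upward. A position with no move is L. Any other position is W if it can reach an L in one move, else L.
n=0: no move → L
n=1: no move → L
n=2: no move → L
n=3: no move → L
n=4: no move → L
n=5: no move → L
n=6: no move → L
n=7: can move to 0, which is L ⇒ W
n=8: can move to 1, which is L ⇒ W
n=9: can move to 2, which is L ⇒ W
n=10: can move to 3, which is L ⇒ W
n=11: can move to 4, which is L ⇒ W
n=12: can move to 5, which is L ⇒ W
n=13: can move to 6, which is L ⇒ W
n=14: can move to 6, which is L ⇒ W
n=15: moves to 8(W), 7(W); every one is W ⇒ L
n=16: moves to 9(W), 8(W); every one is W ⇒ L
n=17: moves to 10(W), 9(W); every one is W ⇒ L
n=18: moves to 11(W), 10(W); every one is W ⇒ L
n=19: moves to 12(W), 11(W); every one is W ⇒ L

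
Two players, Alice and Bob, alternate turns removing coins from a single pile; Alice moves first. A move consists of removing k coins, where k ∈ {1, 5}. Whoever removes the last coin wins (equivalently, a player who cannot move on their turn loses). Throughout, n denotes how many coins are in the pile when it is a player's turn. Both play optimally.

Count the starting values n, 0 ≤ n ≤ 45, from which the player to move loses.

Label each position W (a win for the player to move) or L (a loss). A position with no legal move is L; any other position is W exactly when some move reaches an L, and L when every move reaches a W.
n=0: no move → L
n=1: W (go to 0, an L position)
n=2: L (sole option 1(W) is W)
n=3: W (go to 2, an L position)
n=4: L (sole option 3(W) is W)
n=5: W (go to 4, an L position)
n=6: L (options 5(W), 1(W) are all W)
n=7: W (go to 6, an L position)
n=8: L (options 7(W), 3(W) are all W)
n=9: W (go to 8, an L position)
n=10: L (options 9(W), 5(W) are all W)
n=11: W (go to 10, an L position)
n=12: L (options 11(W), 7(W) are all W)
n=13: W (go to 12, an L position)
n=14: L (options 13(W), 9(W) are all W)
n=15: W (go to 14, an L position)
n=16: L (options 15(W), 11(W) are all W)
n=17: W (go to 16, an L position)
n=18: L (options 17(W), 13(W) are all W)
n=19: W (go to 18, an L position)
n=20: L (options 19(W), 15(W) are all W)
n=21: W (go to 20, an L position)
n=22: L (options 21(W), 17(W) are all W)
n=23: W (go to 22, an L position)
n=24: L (options 23(W), 19(W) are all W)
n=25: W (go to 24, an L position)
n=26: L (options 25(W), 21(W) are all W)
n=27: W (go to 26, an L position)
n=28: L (options 27(W), 23(W) are all W)
n=29: W (go to 28, an L position)
n=30: L (options 29(W), 25(W) are all W)
n=31: W (go to 30, an L position)
n=32: L (options 31(W), 27(W) are all W)
n=33: W (go to 32, an L position)
n=34: L (options 33(W), 29(W) are all W)
n=35: W (go to 34, an L position)
n=36: L (options 35(W), 31(W) are all W)
n=37: W (go to 36, an L position)
n=38: L (options 37(W), 33(W) are all W)
n=39: W (go to 38, an L position)
n=40: L (options 39(W), 35(W) are all W)
n=41: W (go to 40, an L position)
n=42: L (options 41(W), 37(W) are all W)
n=43: W (go to 42, an L position)
n=44: L (options 43(W), 39(W) are all W)
n=45: W (go to 44, an L position)
L entries with 0 ≤ n ≤ 45: n = 0, 2, 4, 6, 8, 10, 12, 14, 16, 18, 20, 22, 24, 26, 28, 30, 32, 34, 36, 38, 40, 42, 44; that makes 23.

23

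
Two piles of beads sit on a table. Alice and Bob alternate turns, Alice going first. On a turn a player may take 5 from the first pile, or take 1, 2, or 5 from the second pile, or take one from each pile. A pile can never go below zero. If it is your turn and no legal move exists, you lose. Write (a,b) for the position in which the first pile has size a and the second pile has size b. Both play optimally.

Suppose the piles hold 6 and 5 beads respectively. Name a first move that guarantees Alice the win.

Build the W/L table. Terminal = L. A non-terminal position is W if it has a move to some L; otherwise it is L.
No move ever increases a pile, so every position that can arise here has a ≤ 6 and b ≤ 5; it is enough to label the cells with 0 ≤ a ≤ 6 and 0 ≤ b ≤ 5.
Every move lowers a or b (never raises either), so fill the grid row by row in increasing a, and left to right within a row: each cell's successors are then already labelled.
      b=0  b=1  b=2  b=3  b=4  b=5
a=0:    L    W    W    L    W    W
a=1:    L    W    W    L    W    W
a=2:    L    W    W    L    W    W
a=3:    L    W    W    L    W    W
a=4:    L    W    W    L    W    W
a=5:    W    W    L    W    W    L
a=6:    W    L    W    W    L    W
Cells with no legal move (terminal, hence L): (0,0), (1,0), (2,0), (3,0), (4,0).
The remaining L cells, each justified by listing all of its moves:
(0,3): moves to (0,2)(W), (0,1)(W); every one is W ⇒ L
(1,3): moves to (1,2)(W), (1,1)(W), (0,2)(W); every one is W ⇒ L
(2,3): moves to (2,2)(W), (2,1)(W), (1,2)(W); every one is W ⇒ L
(3,3): moves to (3,2)(W), (3,1)(W), (2,2)(W); every one is W ⇒ L
(4,3): moves to (4,2)(W), (4,1)(W), (3,2)(W); every one is W ⇒ L
(5,2): moves to (0,2)(W), (5,1)(W), (5,0)(W), (4,1)(W); every one is W ⇒ L
(5,5): moves to (0,5)(W), (5,4)(W), (5,3)(W), (5,0)(W), (4,4)(W); every one is W ⇒ L
(6,1): moves to (1,1)(W), (6,0)(W), (5,0)(W); every one is W ⇒ L
(6,4): moves to (1,4)(W), (6,3)(W), (6,2)(W), (5,3)(W); every one is W ⇒ L
Every other cell has at least one move into one of the L cells above, so it is W.
From (6,5), the L positions reachable in one move are: (6,4).

Move to (6,4).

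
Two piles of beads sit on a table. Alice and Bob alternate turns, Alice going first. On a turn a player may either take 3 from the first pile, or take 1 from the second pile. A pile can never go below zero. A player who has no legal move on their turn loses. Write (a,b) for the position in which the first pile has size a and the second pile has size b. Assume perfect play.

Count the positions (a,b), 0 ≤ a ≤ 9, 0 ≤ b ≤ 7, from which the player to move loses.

40

Classify positions by backward induction: terminal positions (no move available) are L. From any other position, the mover wins iff some move reaches an L.
Every move lowers a or b (never raises either), so fill the grid row by row in increasing a, and left to right within a row: each cell's successors are then already labelled.
      b=0  b=1  b=2  b=3  b=4  b=5  b=6  b=7
a=0:    L    W    L    W    L    W    L    W
a=1:    L    W    L    W    L    W    L    W
a=2:    L    W    L    W    L    W    L    W
a=3:    W    L    W    L    W    L    W    L
a=4:    W    L    W    L    W    L    W    L
a=5:    W    L    W    L    W    L    W    L
a=6:    L    W    L    W    L    W    L    W
a=7:    L    W    L    W    L    W    L    W
a=8:    L    W    L    W    L    W    L    W
a=9:    W    L    W    L    W    L    W    L
Cells with no legal move (terminal, hence L): (0,0), (1,0), (2,0).
The remaining L cells, each justified by listing all of its moves:
(0,2): only reaches (0,1)(W), which is W → L
(0,4): only reaches (0,3)(W), which is W → L
(0,6): only reaches (0,5)(W), which is W → L
(1,2): only reaches (1,1)(W), which is W → L
(1,4): only reaches (1,3)(W), which is W → L
(1,6): only reaches (1,5)(W), which is W → L
(2,2): only reaches (2,1)(W), which is W → L
(2,4): only reaches (2,3)(W), which is W → L
(2,6): only reaches (2,5)(W), which is W → L
(3,1): only reaches (0,1)(W), (3,0)(W), all W → L
(3,3): only reaches (0,3)(W), (3,2)(W), all W → L
(3,5): only reaches (0,5)(W), (3,4)(W), all W → L
(3,7): only reaches (0,7)(W), (3,6)(W), all W → L
(4,1): only reaches (1,1)(W), (4,0)(W), all W → L
(4,3): only reaches (1,3)(W), (4,2)(W), all W → L
(4,5): only reaches (1,5)(W), (4,4)(W), all W → L
(4,7): only reaches (1,7)(W), (4,6)(W), all W → L
(5,1): only reaches (2,1)(W), (5,0)(W), all W → L
(5,3): only reaches (2,3)(W), (5,2)(W), all W → L
(5,5): only reaches (2,5)(W), (5,4)(W), all W → L
(5,7): only reaches (2,7)(W), (5,6)(W), all W → L
(6,0): only reaches (3,0)(W), which is W → L
(6,2): only reaches (3,2)(W), (6,1)(W), all W → L
(6,4): only reaches (3,4)(W), (6,3)(W), all W → L
(6,6): only reaches (3,6)(W), (6,5)(W), all W → L
(7,0): only reaches (4,0)(W), which is W → L
(7,2): only reaches (4,2)(W), (7,1)(W), all W → L
(7,4): only reaches (4,4)(W), (7,3)(W), all W → L
(7,6): only reaches (4,6)(W), (7,5)(W), all W → L
(8,0): only reaches (5,0)(W), which is W → L
(8,2): only reaches (5,2)(W), (8,1)(W), all W → L
(8,4): only reaches (5,4)(W), (8,3)(W), all W → L
(8,6): only reaches (5,6)(W), (8,5)(W), all W → L
(9,1): only reaches (6,1)(W), (9,0)(W), all W → L
(9,3): only reaches (6,3)(W), (9,2)(W), all W → L
(9,5): only reaches (6,5)(W), (9,4)(W), all W → L
(9,7): only reaches (6,7)(W), (9,6)(W), all W → L
Every other cell has at least one move into one of the L cells above, so it is W.
L cells per row: a=0: 4, a=1: 4, a=2: 4, a=3: 4, a=4: 4, a=5: 4, a=6: 4, a=7: 4, a=8: 4, a=9: 4; total 40.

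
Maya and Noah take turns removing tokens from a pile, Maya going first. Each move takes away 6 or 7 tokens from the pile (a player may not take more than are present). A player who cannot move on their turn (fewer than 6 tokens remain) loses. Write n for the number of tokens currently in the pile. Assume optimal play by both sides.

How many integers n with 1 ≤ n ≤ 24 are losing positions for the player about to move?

Classify positions by backward induction: terminal positions (no move available) are L. From any other position, the mover wins iff some move reaches an L.
n=0: no move → L
n=1: no move → L
n=2: no move → L
n=3: no move → L
n=4: no move → L
n=5: no move → L
n=6: can move to 0, which is L ⇒ W
n=7: can move to 1, which is L ⇒ W
n=8: can move to 2, which is L ⇒ W
n=9: can move to 3, which is L ⇒ W
n=10: can move to 4, which is L ⇒ W
n=11: can move to 5, which is L ⇒ W
n=12: can move to 5, which is L ⇒ W
n=13: moves to 7(W), 6(W); every one is W ⇒ L
n=14: moves to 8(W), 7(W); every one is W ⇒ L
n=15: moves to 9(W), 8(W); every one is W ⇒ L
n=16: moves to 10(W), 9(W); every one is W ⇒ L
n=17: moves to 11(W), 10(W); every one is W ⇒ L
n=18: moves to 12(W), 11(W); every one is W ⇒ L
n=19: can move to 13, which is L ⇒ W
n=20: can move to 14, which is L ⇒ W
n=21: can move to 15, which is L ⇒ W
n=22: can move to 16, which is L ⇒ W
n=23: can move to 17, which is L ⇒ W
n=24: can move to 18, which is L ⇒ W
L entries with 1 ≤ n ≤ 24 (n=0 is outside the asked range and is not counted): n = 1, 2, 3, 4, 5, 13, 14, 15, 16, 17, 18; that makes 11.

11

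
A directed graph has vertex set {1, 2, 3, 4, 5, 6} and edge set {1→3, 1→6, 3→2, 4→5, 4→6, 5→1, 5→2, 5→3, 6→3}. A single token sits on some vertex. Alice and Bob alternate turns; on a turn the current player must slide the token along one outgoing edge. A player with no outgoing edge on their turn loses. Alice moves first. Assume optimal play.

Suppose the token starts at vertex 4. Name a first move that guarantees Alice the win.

Use the standard recursion: the mover loses at a terminal position; elsewhere, the mover wins exactly when some move hands the opponent an L position.
Every edge goes from a vertex to one that appears earlier in the order 2, 3, 6, 1, 5, 4, so processing vertices in that order labels each vertex after all of its successors.
2: no outgoing edge → L
3: reaches L-position 2 → W
6: only reaches 3(W), which is W → L
1: reaches L-position 6 → W
5: reaches L-position 2 → W
4: reaches L-position 6 → W
From 4, the L positions reachable in one move are: 6.

Move to 6.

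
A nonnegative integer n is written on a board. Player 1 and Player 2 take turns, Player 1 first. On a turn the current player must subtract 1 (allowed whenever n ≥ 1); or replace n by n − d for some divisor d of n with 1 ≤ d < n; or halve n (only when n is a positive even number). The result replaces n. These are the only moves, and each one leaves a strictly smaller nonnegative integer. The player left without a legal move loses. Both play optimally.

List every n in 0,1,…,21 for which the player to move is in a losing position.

0, 2, 5, 7, 9, 11, 13, 15, 17, 19, 21

Use the standard recursion: the mover loses at a terminal position; elsewhere, the mover wins exactly when some move hands the opponent an L position.
n=0: no move → L
n=1: can move to 0, which is L ⇒ W
n=2: the only move is to 1(W), a W ⇒ L
n=3: can move to 2, which is L ⇒ W
n=4: can move to 2, which is L ⇒ W
n=5: the only move is to 4(W), a W ⇒ L
n=6: can move to 5, which is L ⇒ W
n=7: the only move is to 6(W), a W ⇒ L
n=8: can move to 7, which is L ⇒ W
n=9: moves to 6(W), 8(W); every one is W ⇒ L
n=10: can move to 5, which is L ⇒ W
n=11: the only move is to 10(W), a W ⇒ L
n=12: can move to 9, which is L ⇒ W
n=13: the only move is to 12(W), a W ⇒ L
n=14: can move to 7, which is L ⇒ W
n=15: moves to 10(W), 12(W), 14(W); every one is W ⇒ L
n=16: can move to 15, which is L ⇒ W
n=17: the only move is to 16(W), a W ⇒ L
n=18: can move to 9, which is L ⇒ W
n=19: the only move is to 18(W), a W ⇒ L
n=20: can move to 15, which is L ⇒ W
n=21: moves to 14(W), 18(W), 20(W); every one is W ⇒ L
Reading off the rows marked L gives the requested list; there are 11 such values of n.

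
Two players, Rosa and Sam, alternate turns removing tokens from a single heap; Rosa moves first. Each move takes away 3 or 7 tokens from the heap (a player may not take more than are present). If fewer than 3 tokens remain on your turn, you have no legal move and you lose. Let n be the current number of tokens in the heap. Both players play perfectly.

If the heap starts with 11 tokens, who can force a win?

Sam wins.

Work bottom-up. With no move the player to move loses. Otherwise the position is W if at least one move leads to an L position for the opponent, and L if every move leads to a W.
n=0: no move → L
n=1: no move → L
n=2: no move → L
n=3: →0(L), so W
n=4: →1(L), so W
n=5: →2(L), so W
n=6: →3(W) only, which is W, so L
n=7: →0(L), so W
n=8: →1(L), so W
n=9: →6(L), so W
n=10: →7(W), 3(W) — all W, so L
n=11: →8(W), 4(W) — all W, so L
The starting position 11 is L: whatever Rosa does, the opponent receives a W position.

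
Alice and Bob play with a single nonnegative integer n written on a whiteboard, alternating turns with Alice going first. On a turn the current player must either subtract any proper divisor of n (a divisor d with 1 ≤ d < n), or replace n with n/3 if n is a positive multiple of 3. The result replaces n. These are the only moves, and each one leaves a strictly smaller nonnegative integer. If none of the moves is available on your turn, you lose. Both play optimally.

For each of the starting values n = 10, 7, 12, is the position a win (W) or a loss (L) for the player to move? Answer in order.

10: W, 7: L, 12: W

Label each position W (a win for the player to move) or L (a loss). A position with no legal move is L; any other position is W exactly when some move reaches an L, and L when every move reaches a W.
n=0: no move → L
n=1: no move → L
n=2: can move to 1, which is L ⇒ W
n=3: can move to 1, which is L ⇒ W
n=4: moves to 2(W), 3(W); every one is W ⇒ L
n=5: can move to 4, which is L ⇒ W
n=6: can move to 4, which is L ⇒ W
n=7: the only move is to 6(W), a W ⇒ L
n=8: can move to 4, which is L ⇒ W
n=9: moves to 3(W), 6(W), 8(W); every one is W ⇒ L
n=10: can move to 9, which is L ⇒ W
n=11: the only move is to 10(W), a W ⇒ L
n=12: can move to 4, which is L ⇒ W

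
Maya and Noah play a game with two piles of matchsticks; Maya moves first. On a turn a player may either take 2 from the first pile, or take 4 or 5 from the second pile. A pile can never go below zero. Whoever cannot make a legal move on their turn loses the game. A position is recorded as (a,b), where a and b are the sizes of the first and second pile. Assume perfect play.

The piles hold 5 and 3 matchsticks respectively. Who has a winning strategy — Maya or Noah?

Compute win/loss labels from the base case upward. A position with no move is L. Any other position is W if it can reach an L in one move, else L.
No move ever increases a pile, so every position that can arise here has a ≤ 5 and b ≤ 3; it is enough to label the cells with 0 ≤ a ≤ 5 and 0 ≤ b ≤ 3.
Every move lowers a or b (never raises either), so fill the grid row by row in increasing a, and left to right within a row: each cell's successors are then already labelled.
      b=0  b=1  b=2  b=3
a=0:    L    L    L    L
a=1:    L    L    L    L
a=2:    W    W    W    W
a=3:    W    W    W    W
a=4:    L    L    L    L
a=5:    L    L    L    L
Cells with no legal move (terminal, hence L): (0,0), (0,1), (0,2), (0,3), (1,0), (1,1), (1,2), (1,3).
The remaining L cells, each justified by listing all of its moves:
(4,0): the only move is to (2,0)(W), a W ⇒ L
(4,1): the only move is to (2,1)(W), a W ⇒ L
(4,2): the only move is to (2,2)(W), a W ⇒ L
(4,3): the only move is to (2,3)(W), a W ⇒ L
(5,0): the only move is to (3,0)(W), a W ⇒ L
(5,1): the only move is to (3,1)(W), a W ⇒ L
(5,2): the only move is to (3,2)(W), a W ⇒ L
(5,3): the only move is to (3,3)(W), a W ⇒ L
Every other cell has at least one move into one of the L cells above, so it is W.
Every move from (5,3) reaches a W position, so the mover loses.

Noah wins.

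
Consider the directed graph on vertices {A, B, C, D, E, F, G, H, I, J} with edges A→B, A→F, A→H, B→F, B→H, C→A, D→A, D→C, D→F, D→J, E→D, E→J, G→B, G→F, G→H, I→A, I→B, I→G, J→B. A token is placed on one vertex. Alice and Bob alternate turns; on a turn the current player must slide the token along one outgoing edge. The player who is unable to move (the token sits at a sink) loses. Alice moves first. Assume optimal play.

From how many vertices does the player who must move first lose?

5

Compute win/loss labels from the base case upward. A position with no move is L. Any other position is W if it can reach an L in one move, else L.
Every edge goes from a vertex to one that appears earlier in the order F, H, B, G, A, C, J, D, I, E, so processing vertices in that order labels each vertex after all of its successors.
F: no outgoing edge → L
H: no outgoing edge → L
B: reaches L-position H → W
G: reaches L-position H → W
A: reaches L-position H → W
C: only reaches A(W), which is W → L
J: only reaches B(W), which is W → L
D: reaches L-position J → W
I: only reaches A(W), G(W), B(W), all W → L
E: reaches L-position J → W
The L vertices are C, F, H, I, J; that is 5 in all.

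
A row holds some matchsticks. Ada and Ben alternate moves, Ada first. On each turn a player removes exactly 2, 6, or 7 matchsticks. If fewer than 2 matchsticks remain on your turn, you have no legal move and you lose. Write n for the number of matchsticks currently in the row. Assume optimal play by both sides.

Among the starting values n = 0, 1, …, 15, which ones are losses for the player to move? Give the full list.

Work bottom-up. With no move the player to move loses. Otherwise the position is W if at least one move leads to an L position for the opponent, and L if every move leads to a W.
n=0: no move → L
n=1: no move → L
n=2: can move to 0, which is L ⇒ W
n=3: can move to 1, which is L ⇒ W
n=4: the only move is to 2(W), a W ⇒ L
n=5: the only move is to 3(W), a W ⇒ L
n=6: can move to 4, which is L ⇒ W
n=7: can move to 5, which is L ⇒ W
n=8: can move to 1, which is L ⇒ W
n=9: moves to 7(W), 3(W), 2(W); every one is W ⇒ L
n=10: can move to 4, which is L ⇒ W
n=11: can move to 9, which is L ⇒ W
n=12: can move to 5, which is L ⇒ W
n=13: moves to 11(W), 7(W), 6(W); every one is W ⇒ L
n=14: moves to 12(W), 8(W), 7(W); every one is W ⇒ L
n=15: can move to 13, which is L ⇒ W
The losing starting values of n are exactly the entries labelled L in this table (7 of them).

0, 1, 4, 5, 9, 13, 14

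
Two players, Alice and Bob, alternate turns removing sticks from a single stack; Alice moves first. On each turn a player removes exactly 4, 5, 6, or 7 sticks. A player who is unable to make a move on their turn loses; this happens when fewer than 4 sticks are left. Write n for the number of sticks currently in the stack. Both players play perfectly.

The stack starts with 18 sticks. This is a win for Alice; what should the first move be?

Remove 4, leaving 14.

Positions with no move are L. A position that does have a move is losing for the player to move precisely when every available move leads to a winning position for the opponent. Fill in the labels:
n=0: no move → L
n=1: no move → L
n=2: no move → L
n=3: no move → L
n=4: →0(L), so W
n=5: →1(L), so W
n=6: →2(L), so W
n=7: →3(L), so W
n=8: →3(L), so W
n=9: →3(L), so W
n=10: →3(L), so W
n=11: →7(W), 6(W), 5(W), 4(W) — all W, so L
n=12: →8(W), 7(W), 6(W), 5(W) — all W, so L
n=13: →9(W), 8(W), 7(W), 6(W) — all W, so L
n=14: →10(W), 9(W), 8(W), 7(W) — all W, so L
n=15: →11(L), so W
n=16: →12(L), so W
n=17: →13(L), so W
n=18: →14(L), so W
From 18, the L positions reachable in one move are: 14, 13, 12, 11. Any move reaching one of these is winning.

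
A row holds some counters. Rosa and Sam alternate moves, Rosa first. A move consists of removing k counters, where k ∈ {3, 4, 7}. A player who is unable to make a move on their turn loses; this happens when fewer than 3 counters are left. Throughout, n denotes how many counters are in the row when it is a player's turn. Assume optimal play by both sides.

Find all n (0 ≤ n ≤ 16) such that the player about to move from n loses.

Work bottom-up. With no move the player to move loses. Otherwise the position is W if at least one move leads to an L position for the opponent, and L if every move leads to a W.
n=0: no move → L
n=1: no move → L
n=2: no move → L
n=3: reaches L-position 0 → W
n=4: reaches L-position 1 → W
n=5: reaches L-position 2 → W
n=6: reaches L-position 2 → W
n=7: reaches L-position 0 → W
n=8: reaches L-position 1 → W
n=9: reaches L-position 2 → W
n=10: only reaches 7(W), 6(W), 3(W), all W → L
n=11: only reaches 8(W), 7(W), 4(W), all W → L
n=12: only reaches 9(W), 8(W), 5(W), all W → L
n=13: reaches L-position 10 → W
n=14: reaches L-position 11 → W
n=15: reaches L-position 12 → W
n=16: reaches L-position 12 → W
The losing starting values of n are exactly the entries labelled L in this table (6 of them).

0, 1, 2, 10, 11, 12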